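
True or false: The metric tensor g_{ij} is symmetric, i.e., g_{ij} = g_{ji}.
By definition the metric is a symmetric bilinear form, g_{ij} = g_{ji}.
True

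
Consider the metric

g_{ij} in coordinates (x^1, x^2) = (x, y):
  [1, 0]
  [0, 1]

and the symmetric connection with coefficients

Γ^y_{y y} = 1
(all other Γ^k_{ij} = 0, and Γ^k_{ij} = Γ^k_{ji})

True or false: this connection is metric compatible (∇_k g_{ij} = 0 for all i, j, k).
Using ∇_k g_{ij} = ∂_k g_{ij} - Γ^m_{ki} g_{mj} - Γ^m_{kj} g_{im}:
∇_y g_{yy} = (0) - (1) - (1) = -2 ≠ 0
So the connection is not metric compatible (it is not the Levi-Civita connection).
False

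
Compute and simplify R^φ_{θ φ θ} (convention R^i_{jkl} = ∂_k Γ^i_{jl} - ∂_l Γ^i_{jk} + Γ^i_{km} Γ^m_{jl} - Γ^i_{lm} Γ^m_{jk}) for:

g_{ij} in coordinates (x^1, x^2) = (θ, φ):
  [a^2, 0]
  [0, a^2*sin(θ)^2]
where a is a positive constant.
Non-zero Christoffel symbols (Γ^k_{ij} = Γ^k_{ji}):
Γ^θ_{φ φ} = -sin(2*θ)/2
Γ^φ_{θ φ} = 1/tan(θ)
R^φ_{θ φ θ} = ∂_φ Γ^φ_{θ θ} - ∂_θ Γ^φ_{θ φ} + Γ^φ_{φ m} Γ^m_{θ θ} - Γ^φ_{θ m} Γ^m_{θ φ}
  = (0) - (-1/sin(θ)^2) + (0) - (1/tan(θ)^2) = 1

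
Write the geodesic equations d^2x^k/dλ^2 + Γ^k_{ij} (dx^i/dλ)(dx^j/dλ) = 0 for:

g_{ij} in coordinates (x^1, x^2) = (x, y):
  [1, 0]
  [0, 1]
Geodesic equation: d^2x^k/dλ^2 + Γ^k_{ij} (dx^i/dλ)(dx^j/dλ) = 0.
All Christoffel symbols vanish, so the geodesics are straight lines:
d^2x/dλ^2 = 0
d^2y/dλ^2 = 0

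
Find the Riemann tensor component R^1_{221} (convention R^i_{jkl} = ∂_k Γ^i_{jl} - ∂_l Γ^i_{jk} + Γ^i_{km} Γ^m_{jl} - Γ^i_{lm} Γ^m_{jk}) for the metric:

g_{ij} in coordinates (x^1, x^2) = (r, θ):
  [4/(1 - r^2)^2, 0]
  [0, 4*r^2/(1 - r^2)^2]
Non-zero Christoffel symbols (Γ^k_{ij} = Γ^k_{ji}):
Γ^r_{r r} = 2*r/(1 - r^2)
Γ^r_{θ θ} = (r^3 + r)/(r^2 - 1)
Γ^θ_{r θ} = (-r^2 - 1)/(r^3 - r)
R^r_{θ θ r} = ∂_θ Γ^r_{θ r} - ∂_r Γ^r_{θ θ} + Γ^r_{θ m} Γ^m_{θ r} - Γ^r_{r m} Γ^m_{θ θ}
  = (0) - ((r^4 - 4*r^2 - 1)/(r^2 - 1)^2) + (-(r^2 + 1)^2/(r^2 - 1)^2) - (-2*r^2*(r^2 + 1)/(r^2 - 1)^2) = 4*r^2/(r^2 - 1)^2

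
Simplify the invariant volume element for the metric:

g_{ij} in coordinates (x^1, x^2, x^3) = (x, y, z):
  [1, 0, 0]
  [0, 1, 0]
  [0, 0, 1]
det(g) = 1
√|det(g)| = 1
Volume element: dV = 1 dx dy dz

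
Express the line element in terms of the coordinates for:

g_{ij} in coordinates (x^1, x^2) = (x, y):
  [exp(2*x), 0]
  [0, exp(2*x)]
ds^2 = g_{ij} dx^i dx^j; only the non-zero components contribute.
ds^2 = exp(2*x) dx^2 + exp(2*x) dy^2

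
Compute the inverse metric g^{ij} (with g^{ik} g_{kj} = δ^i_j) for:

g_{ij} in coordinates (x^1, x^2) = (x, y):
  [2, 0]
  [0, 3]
The metric is diagonal, so g^{ij} is diagonal with entries 1/g_{ii}: diag(1/2, 1/3).
g^{ij}:
  [1/2, 0]
  [0, 1/3]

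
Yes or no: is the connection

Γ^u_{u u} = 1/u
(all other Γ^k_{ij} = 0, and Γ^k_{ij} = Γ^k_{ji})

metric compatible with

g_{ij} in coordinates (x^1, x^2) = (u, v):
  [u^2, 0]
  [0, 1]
Using ∇_k g_{ij} = ∂_k g_{ij} - Γ^m_{ki} g_{mj} - Γ^m_{kj} g_{im}:
e.g. ∇_u g_{uu} = (2*u) - (u) - (u) = 0
Every component ∇_k g_{ij} vanishes: the connection is metric compatible.
Yes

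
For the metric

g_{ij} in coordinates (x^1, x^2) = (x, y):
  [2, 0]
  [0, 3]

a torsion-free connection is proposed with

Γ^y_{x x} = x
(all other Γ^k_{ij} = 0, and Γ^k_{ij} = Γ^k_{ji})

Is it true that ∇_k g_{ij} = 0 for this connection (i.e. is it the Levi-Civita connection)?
Using ∇_k g_{ij} = ∂_k g_{ij} - Γ^m_{ki} g_{mj} - Γ^m_{kj} g_{im}:
∇_x g_{xy} = (0) - (3*x) - (0) = -3*x ≠ 0
So the connection is not metric compatible (it is not the Levi-Civita connection).
No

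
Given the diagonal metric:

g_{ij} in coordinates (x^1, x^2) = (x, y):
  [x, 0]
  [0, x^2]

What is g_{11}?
With x^1 = x, x^2 = y, g_{11} = g_{xx} is the row-1, column-1 entry of the matrix.
g_{11} = x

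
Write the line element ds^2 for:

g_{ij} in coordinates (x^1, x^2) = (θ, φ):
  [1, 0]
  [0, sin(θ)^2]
ds^2 = g_{ij} dx^i dx^j; only the non-zero components contribute.
ds^2 = dθ^2 + sin(θ)^2 dφ^2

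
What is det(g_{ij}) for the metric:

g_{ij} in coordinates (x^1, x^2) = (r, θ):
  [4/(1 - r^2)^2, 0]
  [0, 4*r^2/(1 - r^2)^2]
For a 2×2 metric: det(g) = g_{11}·g_{22} - g_{12}·g_{21}
= (4/(1 - r^2)^2)·(4*r^2/(1 - r^2)^2) - (0)·(0)
= 16*r^2/(1 - r^2)^4 - 0
det(g) = 16*r^2/(1 - r^2)^4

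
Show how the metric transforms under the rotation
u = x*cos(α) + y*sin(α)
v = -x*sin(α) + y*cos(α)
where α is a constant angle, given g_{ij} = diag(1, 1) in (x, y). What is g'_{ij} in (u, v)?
Invert the transformation: x = u*cos(α) - v*sin(α), y = u*sin(α) + v*cos(α)
g'_{ij} = (∂x^k/∂x'^i)(∂x^l/∂x'^j) g_{kl}; with g_{kl} = δ_{kl} this is Σ_k (∂x^k/∂x'^i)(∂x^k/∂x'^j).
Jacobian: ∂x/∂u = cos(α), ∂x/∂v = -sin(α), ∂y/∂u = sin(α), ∂y/∂v = cos(α)
g'_{uu} = (cos(α))(cos(α)) + (sin(α))(sin(α)) = 1
g'_{uv} = (cos(α))(-sin(α)) + (sin(α))(cos(α)) = 0
g'_{vv} = (-sin(α))(-sin(α)) + (cos(α))(cos(α)) = 1
g'_{ij} = diag(1, 1)
The Euclidean metric is invariant under rotations.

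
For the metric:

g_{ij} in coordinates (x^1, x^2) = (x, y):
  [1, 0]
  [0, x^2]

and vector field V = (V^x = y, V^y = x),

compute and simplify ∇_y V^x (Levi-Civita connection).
Non-zero Christoffel symbols:
Γ^x_{y y} = -x
Γ^y_{x y} = 1/x
∇_y V^x = ∂_y V^x + Γ^x_{y j} V^j
  = (1) + (0)(y) + (-x)(x)
  = 1 - x^2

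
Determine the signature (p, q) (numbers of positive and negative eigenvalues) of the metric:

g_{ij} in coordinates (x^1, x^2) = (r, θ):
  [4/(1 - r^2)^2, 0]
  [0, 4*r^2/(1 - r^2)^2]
The metric is diagonal, so its eigenvalues are the diagonal entries: 4/(1 - r^2)^2, 4*r^2/(1 - r^2)^2 (at a generic point, where coordinate-dependent entries are positive).
2 positive, 0 negative.
(2, 0) - Riemannian (positive definite)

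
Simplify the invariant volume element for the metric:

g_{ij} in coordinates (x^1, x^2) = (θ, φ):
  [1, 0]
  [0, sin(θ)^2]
det(g) = sin(θ)^2
√|det(g)| = sin(θ) (taking 0 < θ < π so that |sin(θ)| = sin(θ))
Volume element: dV = sin(θ) dθ dφ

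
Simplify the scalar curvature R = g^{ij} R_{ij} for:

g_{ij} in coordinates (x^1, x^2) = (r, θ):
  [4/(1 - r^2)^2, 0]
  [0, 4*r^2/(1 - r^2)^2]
Non-zero Christoffel symbols (Γ^k_{ij} = Γ^k_{ji}):
Γ^r_{r r} = 2*r/(1 - r^2)
Γ^r_{θ θ} = (r^3 + r)/(r^2 - 1)
Γ^θ_{r θ} = (-r^2 - 1)/(r^3 - r)
Ricci tensor (R_{ij} = R^k_{ikj}): R_{rr} = -4/(r^2 - 1)^2, R_{rθ} = 0, R_{θθ} = -4*r^2/(r^2 - 1)^2
Inverse metric: g^{rr} = (1 - r^2)^2/4, g^{θθ} = (1 - r^2)^2/(4*r^2)
R = g^{ij} R_{ij} = ((1 - r^2)^2/4)(-4/(r^2 - 1)^2) + ((1 - r^2)^2/(4*r^2))(-4*r^2/(r^2 - 1)^2) = -2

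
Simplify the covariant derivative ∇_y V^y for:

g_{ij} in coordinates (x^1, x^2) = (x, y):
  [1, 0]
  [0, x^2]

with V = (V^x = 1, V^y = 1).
Non-zero Christoffel symbols:
Γ^x_{y y} = -x
Γ^y_{x y} = 1/x
∇_y V^y = ∂_y V^y + Γ^y_{y j} V^j
  = (0) + (1/x)(1) + (0)(1)
  = 1/x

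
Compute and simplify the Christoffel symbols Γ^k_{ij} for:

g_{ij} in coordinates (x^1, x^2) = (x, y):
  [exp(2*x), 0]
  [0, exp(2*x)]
Using Γ^k_{ij} = (1/2) g^{km} (∂_i g_{mj} + ∂_j g_{mi} - ∂_m g_{ij}); the metric is diagonal, so only the m = k term contributes.
Non-zero symbols (using the symmetry Γ^k_{ij} = Γ^k_{ji}):
Γ^x_{x x} = (1/2) g^{xx} (∂_x g_{xx} + ∂_x g_{xx} - ∂_x g_{xx}) = (1/2)(exp(-2*x))((2*exp(2*x)) + (2*exp(2*x)) - (2*exp(2*x))) = 1
Γ^x_{y y} = (1/2) g^{xx} (∂_y g_{xy} + ∂_y g_{xy} - ∂_x g_{yy}) = (1/2)(exp(-2*x))((0) + (0) - (2*exp(2*x))) = -1
Γ^y_{x y} = (1/2) g^{yy} (∂_x g_{yy} + ∂_y g_{yx} - ∂_y g_{xy}) = (1/2)(exp(-2*x))((2*exp(2*x)) + (0) - (0)) = 1
All other Christoffel symbols are zero.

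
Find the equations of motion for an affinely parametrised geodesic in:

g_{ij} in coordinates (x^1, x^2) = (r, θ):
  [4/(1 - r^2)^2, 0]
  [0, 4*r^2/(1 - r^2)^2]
Geodesic equation: d^2x^k/dλ^2 + Γ^k_{ij} (dx^i/dλ)(dx^j/dλ) = 0.
Non-zero Christoffel symbols:
Γ^r_{r r} = 2*r/(1 - r^2)
Γ^r_{θ θ} = (r^3 + r)/(r^2 - 1)
Γ^θ_{r θ} = (-r^2 - 1)/(r^3 - r)
Substituting (the symmetric pair Γ^k_{ij}, Γ^k_{ji} combines into a factor 2):
d^2r/dλ^2 + (2*r/(1 - r^2)) (dr/dλ)^2 + ((r^3 + r)/(r^2 - 1)) (dθ/dλ)^2 = 0
d^2θ/dλ^2 + ((-2*r^2 - 2)/(r^3 - r)) (dr/dλ)(dθ/dλ) = 0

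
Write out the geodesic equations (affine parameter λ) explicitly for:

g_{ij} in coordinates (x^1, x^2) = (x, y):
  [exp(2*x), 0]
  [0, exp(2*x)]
Geodesic equation: d^2x^k/dλ^2 + Γ^k_{ij} (dx^i/dλ)(dx^j/dλ) = 0.
Non-zero Christoffel symbols:
Γ^x_{x x} = 1
Γ^x_{y y} = -1
Γ^y_{x y} = 1
Substituting (the symmetric pair Γ^k_{ij}, Γ^k_{ji} combines into a factor 2):
d^2x/dλ^2 + (dx/dλ)^2 - (dy/dλ)^2 = 0
d^2y/dλ^2 + 2 (dx/dλ)(dy/dλ) = 0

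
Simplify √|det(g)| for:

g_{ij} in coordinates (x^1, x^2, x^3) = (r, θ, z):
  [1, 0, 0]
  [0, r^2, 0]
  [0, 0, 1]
det(g) = r^2
√|det(g)| = r
Volume element: dV = r dr dθ dz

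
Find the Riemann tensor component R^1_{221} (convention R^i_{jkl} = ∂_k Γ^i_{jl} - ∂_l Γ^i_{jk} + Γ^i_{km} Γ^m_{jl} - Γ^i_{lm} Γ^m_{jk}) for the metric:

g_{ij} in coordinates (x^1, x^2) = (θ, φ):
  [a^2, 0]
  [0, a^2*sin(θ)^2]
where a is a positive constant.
Non-zero Christoffel symbols (Γ^k_{ij} = Γ^k_{ji}):
Γ^θ_{φ φ} = -sin(2*θ)/2
Γ^φ_{θ φ} = 1/tan(θ)
R^θ_{φ φ θ} = ∂_φ Γ^θ_{φ θ} - ∂_θ Γ^θ_{φ φ} + Γ^θ_{φ m} Γ^m_{φ θ} - Γ^θ_{θ m} Γ^m_{φ φ}
  = (0) - (-cos(2*θ)) + (-cos(θ)^2) - (0) = -sin(θ)^2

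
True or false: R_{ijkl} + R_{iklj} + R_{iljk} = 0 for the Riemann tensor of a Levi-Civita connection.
This is the first (algebraic) Bianchi identity.
True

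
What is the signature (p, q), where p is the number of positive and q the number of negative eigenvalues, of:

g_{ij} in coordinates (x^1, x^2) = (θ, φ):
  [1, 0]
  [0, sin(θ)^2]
The metric is diagonal, so its eigenvalues are the diagonal entries: 1, sin(θ)^2 (at a generic point, where coordinate-dependent entries are positive).
2 positive, 0 negative.
(2, 0) - Riemannian (positive definite)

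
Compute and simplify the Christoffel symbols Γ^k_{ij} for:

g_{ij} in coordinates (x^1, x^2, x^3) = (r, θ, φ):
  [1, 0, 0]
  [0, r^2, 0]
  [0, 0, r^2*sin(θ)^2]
Using Γ^k_{ij} = (1/2) g^{km} (∂_i g_{mj} + ∂_j g_{mi} - ∂_m g_{ij}); the metric is diagonal, so only the m = k term contributes.
Non-zero symbols (using the symmetry Γ^k_{ij} = Γ^k_{ji}):
Γ^r_{θ θ} = (1/2) g^{rr} (∂_θ g_{rθ} + ∂_θ g_{rθ} - ∂_r g_{θθ}) = (1/2)(1)((0) + (0) - (2*r)) = -r
Γ^r_{φ φ} = (1/2) g^{rr} (∂_φ g_{rφ} + ∂_φ g_{rφ} - ∂_r g_{φφ}) = (1/2)(1)((0) + (0) - (2*r*sin(θ)^2)) = -r*sin(θ)^2
Γ^θ_{r θ} = (1/2) g^{θθ} (∂_r g_{θθ} + ∂_θ g_{θr} - ∂_θ g_{rθ}) = (1/2)(1/r^2)((2*r) + (0) - (0)) = 1/r
Γ^θ_{φ φ} = (1/2) g^{θθ} (∂_φ g_{θφ} + ∂_φ g_{θφ} - ∂_θ g_{φφ}) = (1/2)(1/r^2)((0) + (0) - (r^2*sin(2*θ))) = -sin(2*θ)/2
Γ^φ_{r φ} = (1/2) g^{φφ} (∂_r g_{φφ} + ∂_φ g_{φr} - ∂_φ g_{rφ}) = (1/2)(1/(r^2*sin(θ)^2))((2*r*sin(θ)^2) + (0) - (0)) = 1/r
Γ^φ_{θ φ} = (1/2) g^{φφ} (∂_θ g_{φφ} + ∂_φ g_{φθ} - ∂_φ g_{θφ}) = (1/2)(1/(r^2*sin(θ)^2))((r^2*sin(2*θ)) + (0) - (0)) = 1/tan(θ)
All other Christoffel symbols are zero.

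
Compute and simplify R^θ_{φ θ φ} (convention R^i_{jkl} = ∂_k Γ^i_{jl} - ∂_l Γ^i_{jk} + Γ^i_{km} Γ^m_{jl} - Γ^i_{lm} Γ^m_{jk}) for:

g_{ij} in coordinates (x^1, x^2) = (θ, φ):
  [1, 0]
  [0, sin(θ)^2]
Non-zero Christoffel symbols (Γ^k_{ij} = Γ^k_{ji}):
Γ^θ_{φ φ} = -sin(2*θ)/2
Γ^φ_{θ φ} = 1/tan(θ)
R^θ_{φ θ φ} = ∂_θ Γ^θ_{φ φ} - ∂_φ Γ^θ_{φ θ} + Γ^θ_{θ m} Γ^m_{φ φ} - Γ^θ_{φ m} Γ^m_{φ θ}
  = (-cos(2*θ)) - (0) + (0) - (-cos(θ)^2) = sin(θ)^2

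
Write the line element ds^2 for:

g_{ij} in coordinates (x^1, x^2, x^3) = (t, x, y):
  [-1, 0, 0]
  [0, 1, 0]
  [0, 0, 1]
ds^2 = g_{ij} dx^i dx^j; only the non-zero components contribute.
ds^2 = -dt^2 + dx^2 + dy^2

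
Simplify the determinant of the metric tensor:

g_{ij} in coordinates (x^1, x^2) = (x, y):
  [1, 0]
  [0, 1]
For a 2×2 metric: det(g) = g_{11}·g_{22} - g_{12}·g_{21}
= (1)·(1) - (0)·(0)
= 1 - 0
det(g) = 1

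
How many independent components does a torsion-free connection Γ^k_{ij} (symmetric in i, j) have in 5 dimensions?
Γ^k_{ij} has n choices for the upper index and n(n+1)/2 independent symmetric lower index pairs.
Total = 5 × 5×6/2 = 5 × 15 = 75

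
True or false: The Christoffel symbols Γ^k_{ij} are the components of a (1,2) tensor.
Under a change of coordinates Γ picks up an inhomogeneous term ∂²x/∂x'∂x'; e.g. Γ = 0 in Cartesian coordinates but Γ^r_{θθ} = -r in polar coordinates on the same flat plane.
False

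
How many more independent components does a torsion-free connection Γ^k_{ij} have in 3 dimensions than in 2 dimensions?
Independent components in n dimensions: n × n(n+1)/2 = n^2(n+1)/2.
3D: 3 × 6 = 18
2D: 2 × 3 = 6
Difference = 18 - 6 = 12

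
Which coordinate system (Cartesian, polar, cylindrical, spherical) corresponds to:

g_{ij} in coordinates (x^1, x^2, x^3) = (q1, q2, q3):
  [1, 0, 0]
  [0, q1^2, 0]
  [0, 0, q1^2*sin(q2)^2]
The line element ds^2 = dq1^2 + q1^2 dq2^2 + q1^2 sin(q2)^2 dq3^2 is dr^2 + r^2 dθ^2 + r^2 sin(θ)^2 dφ^2 with q1 = r, q2 = θ, q3 = φ.
spherical coordinates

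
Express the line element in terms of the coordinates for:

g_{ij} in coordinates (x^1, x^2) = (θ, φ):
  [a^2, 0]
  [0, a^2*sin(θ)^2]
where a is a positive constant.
ds^2 = g_{ij} dx^i dx^j; only the non-zero components contribute.
ds^2 = a^2 dθ^2 + a^2*sin(θ)^2 dφ^2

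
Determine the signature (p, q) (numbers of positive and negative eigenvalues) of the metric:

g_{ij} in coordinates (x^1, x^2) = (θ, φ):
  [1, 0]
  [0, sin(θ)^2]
The metric is diagonal, so its eigenvalues are the diagonal entries: 1, sin(θ)^2 (at a generic point, where coordinate-dependent entries are positive).
2 positive, 0 negative.
(2, 0) - Riemannian (positive definite)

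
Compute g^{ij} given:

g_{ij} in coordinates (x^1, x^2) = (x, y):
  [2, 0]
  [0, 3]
The metric is diagonal, so g^{ij} is diagonal with entries 1/g_{ii}: diag(1/2, 1/3).
g^{ij}:
  [1/2, 0]
  [0, 1/3]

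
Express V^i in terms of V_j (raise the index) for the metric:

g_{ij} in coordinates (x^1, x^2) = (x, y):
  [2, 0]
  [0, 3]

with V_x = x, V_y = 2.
Inverse metric (diagonal): g^{xx} = 1/2, g^{yy} = 1/3
V^i = g^{ij} V_j:
V^x = (1/2)(x) + (0)(2) = x/2
V^y = (0)(x) + (1/3)(2) = 2/3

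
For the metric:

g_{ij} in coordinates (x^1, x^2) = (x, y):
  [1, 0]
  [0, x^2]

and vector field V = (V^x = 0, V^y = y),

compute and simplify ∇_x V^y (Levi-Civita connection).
Non-zero Christoffel symbols:
Γ^x_{y y} = -x
Γ^y_{x y} = 1/x
∇_x V^y = ∂_x V^y + Γ^y_{x j} V^j
  = (0) + (0)(0) + (1/x)(y)
  = y/x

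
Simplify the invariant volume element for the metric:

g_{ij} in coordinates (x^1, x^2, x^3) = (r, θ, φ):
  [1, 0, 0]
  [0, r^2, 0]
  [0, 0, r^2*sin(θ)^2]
det(g) = r^4*sin(θ)^2
√|det(g)| = r^2*sin(θ) (taking 0 < θ < π so that |sin(θ)| = sin(θ))
Volume element: dV = r^2*sin(θ) dr dθ dφ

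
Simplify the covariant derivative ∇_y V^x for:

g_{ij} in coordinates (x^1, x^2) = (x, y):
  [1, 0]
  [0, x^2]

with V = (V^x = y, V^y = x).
Non-zero Christoffel symbols:
Γ^x_{y y} = -x
Γ^y_{x y} = 1/x
∇_y V^x = ∂_y V^x + Γ^x_{y j} V^j
  = (1) + (0)(y) + (-x)(x)
  = 1 - x^2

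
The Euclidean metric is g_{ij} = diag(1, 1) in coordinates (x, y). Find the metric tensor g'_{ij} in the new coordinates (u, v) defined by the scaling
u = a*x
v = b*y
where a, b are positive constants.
Invert the transformation: x = u/a, y = v/b
g'_{ij} = (∂x^k/∂x'^i)(∂x^l/∂x'^j) g_{kl}; with g_{kl} = δ_{kl} this is Σ_k (∂x^k/∂x'^i)(∂x^k/∂x'^j).
Jacobian: ∂x/∂u = 1/a, ∂x/∂v = 0, ∂y/∂u = 0, ∂y/∂v = 1/b
g'_{uu} = (1/a)(1/a) + (0)(0) = 1/a^2
g'_{uv} = (1/a)(0) + (0)(1/b) = 0
g'_{vv} = (0)(0) + (1/b)(1/b) = 1/b^2
g'_{ij} = diag(1/a^2, 1/b^2)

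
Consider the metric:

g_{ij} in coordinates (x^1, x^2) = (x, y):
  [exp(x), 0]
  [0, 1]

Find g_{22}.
With x^1 = x, x^2 = y, g_{22} = g_{yy} is the row-2, column-2 entry of the matrix.
g_{22} = 1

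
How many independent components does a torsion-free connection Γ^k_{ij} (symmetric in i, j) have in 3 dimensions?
Γ^k_{ij} has n choices for the upper index and n(n+1)/2 independent symmetric lower index pairs.
Total = 3 × 3×4/2 = 3 × 6 = 18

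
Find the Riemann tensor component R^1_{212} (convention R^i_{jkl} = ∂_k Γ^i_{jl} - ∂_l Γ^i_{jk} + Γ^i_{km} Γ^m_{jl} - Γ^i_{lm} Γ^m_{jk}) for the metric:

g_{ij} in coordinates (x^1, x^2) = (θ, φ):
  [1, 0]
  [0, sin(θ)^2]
Non-zero Christoffel symbols (Γ^k_{ij} = Γ^k_{ji}):
Γ^θ_{φ φ} = -sin(2*θ)/2
Γ^φ_{θ φ} = 1/tan(θ)
R^θ_{φ θ φ} = ∂_θ Γ^θ_{φ φ} - ∂_φ Γ^θ_{φ θ} + Γ^θ_{θ m} Γ^m_{φ φ} - Γ^θ_{φ m} Γ^m_{φ θ}
  = (-cos(2*θ)) - (0) + (0) - (-cos(θ)^2) = sin(θ)^2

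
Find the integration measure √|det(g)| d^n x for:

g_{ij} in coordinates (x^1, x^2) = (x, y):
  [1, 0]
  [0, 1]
det(g) = 1
√|det(g)| = 1
Volume element: dV = 1 dx dy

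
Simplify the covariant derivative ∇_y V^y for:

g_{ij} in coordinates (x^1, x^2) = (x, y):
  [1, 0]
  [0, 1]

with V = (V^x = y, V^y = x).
All Christoffel symbols are zero.
∇_y V^y = ∂_y V^y + Γ^y_{y j} V^j
  = (0) + (0)(y) + (0)(x)
  = 0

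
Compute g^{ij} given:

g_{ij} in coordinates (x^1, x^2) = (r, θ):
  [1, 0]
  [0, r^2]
The metric is diagonal, so g^{ij} is diagonal with entries 1/g_{ii}: diag(1, 1/(r^2)).
g^{ij}:
  [1, 0]
  [0, 1/r^2]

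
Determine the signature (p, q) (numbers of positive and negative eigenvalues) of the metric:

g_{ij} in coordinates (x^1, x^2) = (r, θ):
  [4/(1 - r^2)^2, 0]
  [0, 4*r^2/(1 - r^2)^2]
The metric is diagonal, so its eigenvalues are the diagonal entries: 4/(1 - r^2)^2, 4*r^2/(1 - r^2)^2 (at a generic point, where coordinate-dependent entries are positive).
2 positive, 0 negative.
(2, 0) - Riemannian (positive definite)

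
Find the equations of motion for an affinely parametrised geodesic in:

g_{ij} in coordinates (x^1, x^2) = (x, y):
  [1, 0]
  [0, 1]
Geodesic equation: d^2x^k/dλ^2 + Γ^k_{ij} (dx^i/dλ)(dx^j/dλ) = 0.
All Christoffel symbols vanish, so the geodesics are straight lines:
d^2x/dλ^2 = 0
d^2y/dλ^2 = 0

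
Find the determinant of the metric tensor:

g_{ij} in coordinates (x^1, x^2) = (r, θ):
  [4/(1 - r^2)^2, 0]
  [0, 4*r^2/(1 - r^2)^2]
For a 2×2 metric: det(g) = g_{11}·g_{22} - g_{12}·g_{21}
= (4/(1 - r^2)^2)·(4*r^2/(1 - r^2)^2) - (0)·(0)
= 16*r^2/(1 - r^2)^4 - 0
det(g) = 16*r^2/(1 - r^2)^4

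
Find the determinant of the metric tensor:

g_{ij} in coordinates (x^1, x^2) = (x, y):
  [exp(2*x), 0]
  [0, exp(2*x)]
For a 2×2 metric: det(g) = g_{11}·g_{22} - g_{12}·g_{21}
= (exp(2*x))·(exp(2*x)) - (0)·(0)
= exp(4*x) - 0
det(g) = exp(4*x)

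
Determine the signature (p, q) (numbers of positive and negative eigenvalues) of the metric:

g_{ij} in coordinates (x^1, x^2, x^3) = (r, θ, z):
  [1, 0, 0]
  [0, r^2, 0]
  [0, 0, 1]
The metric is diagonal, so its eigenvalues are the diagonal entries: 1, r^2, 1 (at a generic point, where coordinate-dependent entries are positive).
3 positive, 0 negative.
(3, 0) - Riemannian (positive definite)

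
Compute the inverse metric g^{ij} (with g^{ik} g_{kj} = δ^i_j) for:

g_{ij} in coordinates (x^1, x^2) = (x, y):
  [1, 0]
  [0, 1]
The metric is diagonal, so g^{ij} is diagonal with entries 1/g_{ii}: diag(1, 1).
g^{ij}:
  [1, 0]
  [0, 1]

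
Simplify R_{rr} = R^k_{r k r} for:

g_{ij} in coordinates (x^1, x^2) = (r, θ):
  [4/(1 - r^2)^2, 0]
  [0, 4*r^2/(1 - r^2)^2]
Non-zero Christoffel symbols (Γ^k_{ij} = Γ^k_{ji}):
Γ^r_{r r} = 2*r/(1 - r^2)
Γ^r_{θ θ} = (r^3 + r)/(r^2 - 1)
Γ^θ_{r θ} = (-r^2 - 1)/(r^3 - r)
R^r_{r r r} = 0 (a repeated index in an antisymmetric pair)
R^θ_{r θ r} = ∂_θ Γ^θ_{r r} - ∂_r Γ^θ_{r θ} + Γ^θ_{θ m} Γ^m_{r r} - Γ^θ_{r m} Γ^m_{r θ}
  = (0) - ((r^4 + 4*r^2 - 1)/(r^3 - r)^2) + (2*(r^2 + 1)/(r^2 - 1)^2) - ((r^2 + 1)^2/(r^3 - r)^2) = -4/(r^2 - 1)^2
R_{rr} = R^r_{r r r} + R^θ_{r θ r} = (0) + (-4/(r^2 - 1)^2) = -4/(r^2 - 1)^2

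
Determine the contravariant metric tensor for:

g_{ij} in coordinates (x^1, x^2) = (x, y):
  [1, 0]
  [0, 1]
The metric is diagonal, so g^{ij} is diagonal with entries 1/g_{ii}: diag(1, 1).
g^{ij}:
  [1, 0]
  [0, 1]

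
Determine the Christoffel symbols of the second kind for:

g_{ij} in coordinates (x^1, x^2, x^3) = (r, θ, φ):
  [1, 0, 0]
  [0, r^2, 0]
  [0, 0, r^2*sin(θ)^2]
Using Γ^k_{ij} = (1/2) g^{km} (∂_i g_{mj} + ∂_j g_{mi} - ∂_m g_{ij}); the metric is diagonal, so only the m = k term contributes.
Non-zero symbols (using the symmetry Γ^k_{ij} = Γ^k_{ji}):
Γ^r_{θ θ} = (1/2) g^{rr} (∂_θ g_{rθ} + ∂_θ g_{rθ} - ∂_r g_{θθ}) = (1/2)(1)((0) + (0) - (2*r)) = -r
Γ^r_{φ φ} = (1/2) g^{rr} (∂_φ g_{rφ} + ∂_φ g_{rφ} - ∂_r g_{φφ}) = (1/2)(1)((0) + (0) - (2*r*sin(θ)^2)) = -r*sin(θ)^2
Γ^θ_{r θ} = (1/2) g^{θθ} (∂_r g_{θθ} + ∂_θ g_{θr} - ∂_θ g_{rθ}) = (1/2)(1/r^2)((2*r) + (0) - (0)) = 1/r
Γ^θ_{φ φ} = (1/2) g^{θθ} (∂_φ g_{θφ} + ∂_φ g_{θφ} - ∂_θ g_{φφ}) = (1/2)(1/r^2)((0) + (0) - (r^2*sin(2*θ))) = -sin(2*θ)/2
Γ^φ_{r φ} = (1/2) g^{φφ} (∂_r g_{φφ} + ∂_φ g_{φr} - ∂_φ g_{rφ}) = (1/2)(1/(r^2*sin(θ)^2))((2*r*sin(θ)^2) + (0) - (0)) = 1/r
Γ^φ_{θ φ} = (1/2) g^{φφ} (∂_θ g_{φφ} + ∂_φ g_{φθ} - ∂_φ g_{θφ}) = (1/2)(1/(r^2*sin(θ)^2))((r^2*sin(2*θ)) + (0) - (0)) = 1/tan(θ)
All other Christoffel symbols are zero.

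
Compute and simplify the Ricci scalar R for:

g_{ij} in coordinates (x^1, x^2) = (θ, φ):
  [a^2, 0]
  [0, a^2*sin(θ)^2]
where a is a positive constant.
Non-zero Christoffel symbols (Γ^k_{ij} = Γ^k_{ji}):
Γ^θ_{φ φ} = -sin(2*θ)/2
Γ^φ_{θ φ} = 1/tan(θ)
Ricci tensor (R_{ij} = R^k_{ikj}): R_{θθ} = 1, R_{θφ} = 0, R_{φφ} = sin(θ)^2
Inverse metric: g^{θθ} = 1/a^2, g^{φφ} = 1/(a^2*sin(θ)^2)
R = g^{ij} R_{ij} = (1/a^2)(1) + (1/(a^2*sin(θ)^2))(sin(θ)^2) = 2/a^2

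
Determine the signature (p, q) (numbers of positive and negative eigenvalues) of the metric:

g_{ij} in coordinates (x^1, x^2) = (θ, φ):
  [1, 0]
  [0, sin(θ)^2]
The metric is diagonal, so its eigenvalues are the diagonal entries: 1, sin(θ)^2 (at a generic point, where coordinate-dependent entries are positive).
2 positive, 0 negative.
(2, 0) - Riemannian (positive definite)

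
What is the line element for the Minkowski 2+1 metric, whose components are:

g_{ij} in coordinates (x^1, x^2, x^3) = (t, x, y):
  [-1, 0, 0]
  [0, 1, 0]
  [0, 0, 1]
ds^2 = g_{ij} dx^i dx^j; only the non-zero components contribute.
ds^2 = -dt^2 + dx^2 + dy^2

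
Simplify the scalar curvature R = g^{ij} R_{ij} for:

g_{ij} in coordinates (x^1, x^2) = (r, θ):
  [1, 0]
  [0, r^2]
Non-zero Christoffel symbols (Γ^k_{ij} = Γ^k_{ji}):
Γ^r_{θ θ} = -r
Γ^θ_{r θ} = 1/r
Ricci tensor (R_{ij} = R^k_{ikj}): R_{rr} = 0, R_{rθ} = 0, R_{θθ} = 0
Inverse metric: g^{rr} = 1, g^{θθ} = 1/r^2
R = g^{ij} R_{ij} = (1)(0) + (1/r^2)(0) = 0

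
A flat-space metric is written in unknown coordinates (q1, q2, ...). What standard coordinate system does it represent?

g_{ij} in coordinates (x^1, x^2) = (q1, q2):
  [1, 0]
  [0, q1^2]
The line element ds^2 = dq1^2 + q1^2 dq2^2 is dr^2 + r^2 dθ^2 with q1 = r, q2 = θ.
polar coordinates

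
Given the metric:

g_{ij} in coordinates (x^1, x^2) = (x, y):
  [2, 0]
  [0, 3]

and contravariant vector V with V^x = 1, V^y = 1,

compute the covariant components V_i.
V_i = g_{ij} V^j:
V_x = (2)(1) + (0)(1) = 2
V_y = (0)(1) + (3)(1) = 3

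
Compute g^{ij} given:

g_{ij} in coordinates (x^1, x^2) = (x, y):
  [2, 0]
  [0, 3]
The metric is diagonal, so g^{ij} is diagonal with entries 1/g_{ii}: diag(1/2, 1/3).
g^{ij}:
  [1/2, 0]
  [0, 1/3]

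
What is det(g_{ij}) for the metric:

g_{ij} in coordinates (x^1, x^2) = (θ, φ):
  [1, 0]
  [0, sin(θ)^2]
For a 2×2 metric: det(g) = g_{11}·g_{22} - g_{12}·g_{21}
= (1)·(sin(θ)^2) - (0)·(0)
= sin(θ)^2 - 0
det(g) = sin(θ)^2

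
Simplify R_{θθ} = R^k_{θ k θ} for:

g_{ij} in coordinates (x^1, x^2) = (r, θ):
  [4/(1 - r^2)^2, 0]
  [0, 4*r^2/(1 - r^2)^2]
Non-zero Christoffel symbols (Γ^k_{ij} = Γ^k_{ji}):
Γ^r_{r r} = 2*r/(1 - r^2)
Γ^r_{θ θ} = (r^3 + r)/(r^2 - 1)
Γ^θ_{r θ} = (-r^2 - 1)/(r^3 - r)
R^r_{θ r θ} = ∂_r Γ^r_{θ θ} - ∂_θ Γ^r_{θ r} + Γ^r_{r m} Γ^m_{θ θ} - Γ^r_{θ m} Γ^m_{θ r}
  = ((r^4 - 4*r^2 - 1)/(r^2 - 1)^2) - (0) + (-2*r^2*(r^2 + 1)/(r^2 - 1)^2) - (-(r^2 + 1)^2/(r^2 - 1)^2) = -4*r^2/(r^2 - 1)^2
R^θ_{θ θ θ} = 0 (a repeated index in an antisymmetric pair)
R_{θθ} = R^r_{θ r θ} + R^θ_{θ θ θ} = (-4*r^2/(r^2 - 1)^2) + (0) = -4*r^2/(r^2 - 1)^2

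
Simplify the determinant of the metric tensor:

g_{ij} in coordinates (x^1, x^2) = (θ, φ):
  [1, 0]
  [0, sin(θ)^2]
For a 2×2 metric: det(g) = g_{11}·g_{22} - g_{12}·g_{21}
= (1)·(sin(θ)^2) - (0)·(0)
= sin(θ)^2 - 0
det(g) = sin(θ)^2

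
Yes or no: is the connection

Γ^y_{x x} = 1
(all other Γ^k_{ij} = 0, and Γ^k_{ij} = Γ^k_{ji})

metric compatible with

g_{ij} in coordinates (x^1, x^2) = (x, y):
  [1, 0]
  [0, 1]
Using ∇_k g_{ij} = ∂_k g_{ij} - Γ^m_{ki} g_{mj} - Γ^m_{kj} g_{im}:
∇_x g_{xy} = (0) - (1) - (0) = -1 ≠ 0
So the connection is not metric compatible (it is not the Levi-Civita connection).
No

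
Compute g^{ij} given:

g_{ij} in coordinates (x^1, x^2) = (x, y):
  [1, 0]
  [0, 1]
The metric is diagonal, so g^{ij} is diagonal with entries 1/g_{ii}: diag(1, 1).
g^{ij}:
  [1, 0]
  [0, 1]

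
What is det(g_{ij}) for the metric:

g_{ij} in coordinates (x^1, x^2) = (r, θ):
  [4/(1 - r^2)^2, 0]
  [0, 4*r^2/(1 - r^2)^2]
For a 2×2 metric: det(g) = g_{11}·g_{22} - g_{12}·g_{21}
= (4/(1 - r^2)^2)·(4*r^2/(1 - r^2)^2) - (0)·(0)
= 16*r^2/(1 - r^2)^4 - 0
det(g) = 16*r^2/(1 - r^2)^4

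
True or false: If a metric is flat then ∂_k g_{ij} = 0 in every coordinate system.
Flatness means R^i_{jkl} = 0; the components can still vary, e.g. the flat plane in polar coordinates has g_{θθ} = r^2.
False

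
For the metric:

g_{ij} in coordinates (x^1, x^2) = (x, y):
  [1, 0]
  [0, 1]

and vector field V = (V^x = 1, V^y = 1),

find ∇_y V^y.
All Christoffel symbols are zero.
∇_y V^y = ∂_y V^y + Γ^y_{y j} V^j
  = (0) + (0)(1) + (0)(1)
  = 0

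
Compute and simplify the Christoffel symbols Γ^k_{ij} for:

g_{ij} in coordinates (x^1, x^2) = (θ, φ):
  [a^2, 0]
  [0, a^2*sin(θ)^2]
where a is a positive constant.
Using Γ^k_{ij} = (1/2) g^{km} (∂_i g_{mj} + ∂_j g_{mi} - ∂_m g_{ij}); the metric is diagonal, so only the m = k term contributes.
Non-zero symbols (using the symmetry Γ^k_{ij} = Γ^k_{ji}):
Γ^θ_{φ φ} = (1/2) g^{θθ} (∂_φ g_{θφ} + ∂_φ g_{θφ} - ∂_θ g_{φφ}) = (1/2)(1/a^2)((0) + (0) - (a^2*sin(2*θ))) = -sin(2*θ)/2
Γ^φ_{θ φ} = (1/2) g^{φφ} (∂_θ g_{φφ} + ∂_φ g_{φθ} - ∂_φ g_{θφ}) = (1/2)(1/(a^2*sin(θ)^2))((a^2*sin(2*θ)) + (0) - (0)) = 1/tan(θ)
All other Christoffel symbols are zero.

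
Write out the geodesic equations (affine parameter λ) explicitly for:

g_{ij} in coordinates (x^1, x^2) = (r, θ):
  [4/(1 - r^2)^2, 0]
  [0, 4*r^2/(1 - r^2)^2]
Geodesic equation: d^2x^k/dλ^2 + Γ^k_{ij} (dx^i/dλ)(dx^j/dλ) = 0.
Non-zero Christoffel symbols:
Γ^r_{r r} = 2*r/(1 - r^2)
Γ^r_{θ θ} = (r^3 + r)/(r^2 - 1)
Γ^θ_{r θ} = (-r^2 - 1)/(r^3 - r)
Substituting (the symmetric pair Γ^k_{ij}, Γ^k_{ji} combines into a factor 2):
d^2r/dλ^2 + (2*r/(1 - r^2)) (dr/dλ)^2 + ((r^3 + r)/(r^2 - 1)) (dθ/dλ)^2 = 0
d^2θ/dλ^2 + ((-2*r^2 - 2)/(r^3 - r)) (dr/dλ)(dθ/dλ) = 0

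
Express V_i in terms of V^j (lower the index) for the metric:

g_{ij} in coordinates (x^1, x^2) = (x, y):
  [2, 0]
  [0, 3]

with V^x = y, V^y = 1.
V_i = g_{ij} V^j:
V_x = (2)(y) + (0)(1) = 2*y
V_y = (0)(y) + (3)(1) = 3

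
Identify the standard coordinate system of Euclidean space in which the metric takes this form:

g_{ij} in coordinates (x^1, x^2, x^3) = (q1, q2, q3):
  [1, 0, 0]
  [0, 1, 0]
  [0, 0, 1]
All components are constant and the metric is the identity, i.e. orthonormal rectilinear coordinates.
Cartesian (3D) coordinates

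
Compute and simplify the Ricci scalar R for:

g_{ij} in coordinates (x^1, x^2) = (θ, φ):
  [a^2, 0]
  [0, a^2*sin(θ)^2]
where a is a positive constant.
Non-zero Christoffel symbols (Γ^k_{ij} = Γ^k_{ji}):
Γ^θ_{φ φ} = -sin(2*θ)/2
Γ^φ_{θ φ} = 1/tan(θ)
Ricci tensor (R_{ij} = R^k_{ikj}): R_{θθ} = 1, R_{θφ} = 0, R_{φφ} = sin(θ)^2
Inverse metric: g^{θθ} = 1/a^2, g^{φφ} = 1/(a^2*sin(θ)^2)
R = g^{ij} R_{ij} = (1/a^2)(1) + (1/(a^2*sin(θ)^2))(sin(θ)^2) = 2/a^2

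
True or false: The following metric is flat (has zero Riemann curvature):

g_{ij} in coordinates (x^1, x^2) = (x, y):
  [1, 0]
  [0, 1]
All metric components are constant, so every Christoffel symbol vanishes and R^i_{jkl} = 0.
True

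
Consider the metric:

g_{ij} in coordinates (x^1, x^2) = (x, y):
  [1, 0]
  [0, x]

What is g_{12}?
With x^1 = x, x^2 = y, g_{12} = g_{xy} is the row-1, column-2 entry of the matrix.
g_{12} = 0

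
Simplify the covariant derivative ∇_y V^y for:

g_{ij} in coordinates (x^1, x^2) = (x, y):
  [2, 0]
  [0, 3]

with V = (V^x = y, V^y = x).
All Christoffel symbols are zero.
∇_y V^y = ∂_y V^y + Γ^y_{y j} V^j
  = (0) + (0)(y) + (0)(x)
  = 0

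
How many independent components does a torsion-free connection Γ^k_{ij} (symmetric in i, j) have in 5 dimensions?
Γ^k_{ij} has n choices for the upper index and n(n+1)/2 independent symmetric lower index pairs.
Total = 5 × 5×6/2 = 5 × 15 = 75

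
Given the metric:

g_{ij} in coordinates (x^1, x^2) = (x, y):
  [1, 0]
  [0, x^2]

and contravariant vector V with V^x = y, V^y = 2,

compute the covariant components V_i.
V_i = g_{ij} V^j:
V_x = (1)(y) + (0)(2) = y
V_y = (0)(y) + (x^2)(2) = 2*x^2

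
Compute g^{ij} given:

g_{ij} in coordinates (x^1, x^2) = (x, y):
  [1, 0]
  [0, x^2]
The metric is diagonal, so g^{ij} is diagonal with entries 1/g_{ii}: diag(1, 1/(x^2)).
g^{ij}:
  [1, 0]
  [0, 1/x^2]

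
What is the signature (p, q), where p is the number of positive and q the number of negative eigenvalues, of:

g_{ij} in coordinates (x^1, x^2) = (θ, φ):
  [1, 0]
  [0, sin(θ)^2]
The metric is diagonal, so its eigenvalues are the diagonal entries: 1, sin(θ)^2 (at a generic point, where coordinate-dependent entries are positive).
2 positive, 0 negative.
(2, 0) - Riemannian (positive definite)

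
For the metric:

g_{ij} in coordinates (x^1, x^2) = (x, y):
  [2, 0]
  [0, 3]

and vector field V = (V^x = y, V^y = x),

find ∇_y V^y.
All Christoffel symbols are zero.
∇_y V^y = ∂_y V^y + Γ^y_{y j} V^j
  = (0) + (0)(y) + (0)(x)
  = 0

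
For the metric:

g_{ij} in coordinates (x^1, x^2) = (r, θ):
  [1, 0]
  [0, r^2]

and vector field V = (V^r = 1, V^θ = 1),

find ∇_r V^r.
Non-zero Christoffel symbols:
Γ^r_{θ θ} = -r
Γ^θ_{r θ} = 1/r
∇_r V^r = ∂_r V^r + Γ^r_{r j} V^j
  = (0) + (0)(1) + (0)(1)
  = 0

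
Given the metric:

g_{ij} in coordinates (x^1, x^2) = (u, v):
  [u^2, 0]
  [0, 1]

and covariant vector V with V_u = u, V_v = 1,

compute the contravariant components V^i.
Inverse metric (diagonal): g^{uu} = 1/u^2, g^{vv} = 1
V^i = g^{ij} V_j:
V^u = (1/u^2)(u) + (0)(1) = 1/u
V^v = (0)(u) + (1)(1) = 1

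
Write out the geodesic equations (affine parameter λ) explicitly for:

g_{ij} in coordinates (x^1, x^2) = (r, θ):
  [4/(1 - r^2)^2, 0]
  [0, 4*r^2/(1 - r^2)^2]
Geodesic equation: d^2x^k/dλ^2 + Γ^k_{ij} (dx^i/dλ)(dx^j/dλ) = 0.
Non-zero Christoffel symbols:
Γ^r_{r r} = 2*r/(1 - r^2)
Γ^r_{θ θ} = (r^3 + r)/(r^2 - 1)
Γ^θ_{r θ} = (-r^2 - 1)/(r^3 - r)
Substituting (the symmetric pair Γ^k_{ij}, Γ^k_{ji} combines into a factor 2):
d^2r/dλ^2 + (2*r/(1 - r^2)) (dr/dλ)^2 + ((r^3 + r)/(r^2 - 1)) (dθ/dλ)^2 = 0
d^2θ/dλ^2 + ((-2*r^2 - 2)/(r^3 - r)) (dr/dλ)(dθ/dλ) = 0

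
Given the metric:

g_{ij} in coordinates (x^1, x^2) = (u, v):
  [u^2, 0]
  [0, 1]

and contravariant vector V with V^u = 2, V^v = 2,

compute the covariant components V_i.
V_i = g_{ij} V^j:
V_u = (u^2)(2) + (0)(2) = 2*u^2
V_v = (0)(2) + (1)(2) = 2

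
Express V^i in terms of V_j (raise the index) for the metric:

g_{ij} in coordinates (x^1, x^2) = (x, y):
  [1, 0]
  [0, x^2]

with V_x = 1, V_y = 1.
Inverse metric (diagonal): g^{xx} = 1, g^{yy} = 1/x^2
V^i = g^{ij} V_j:
V^x = (1)(1) + (0)(1) = 1
V^y = (0)(1) + (1/x^2)(1) = 1/x^2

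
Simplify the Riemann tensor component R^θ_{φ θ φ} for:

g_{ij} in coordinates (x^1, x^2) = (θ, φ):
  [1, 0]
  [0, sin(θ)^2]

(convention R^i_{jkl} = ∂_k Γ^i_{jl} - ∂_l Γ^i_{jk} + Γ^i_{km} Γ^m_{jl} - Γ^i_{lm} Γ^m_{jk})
Non-zero Christoffel symbols (Γ^k_{ij} = Γ^k_{ji}):
Γ^θ_{φ φ} = -sin(2*θ)/2
Γ^φ_{θ φ} = 1/tan(θ)
R^θ_{φ θ φ} = ∂_θ Γ^θ_{φ φ} - ∂_φ Γ^θ_{φ θ} + Γ^θ_{θ m} Γ^m_{φ φ} - Γ^θ_{φ m} Γ^m_{φ θ}
  = (-cos(2*θ)) - (0) + (0) - (-cos(θ)^2) = sin(θ)^2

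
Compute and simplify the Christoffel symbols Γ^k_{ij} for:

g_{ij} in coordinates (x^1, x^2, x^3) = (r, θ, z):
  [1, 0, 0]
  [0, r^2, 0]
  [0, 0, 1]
Using Γ^k_{ij} = (1/2) g^{km} (∂_i g_{mj} + ∂_j g_{mi} - ∂_m g_{ij}); the metric is diagonal, so only the m = k term contributes.
Non-zero symbols (using the symmetry Γ^k_{ij} = Γ^k_{ji}):
Γ^r_{θ θ} = (1/2) g^{rr} (∂_θ g_{rθ} + ∂_θ g_{rθ} - ∂_r g_{θθ}) = (1/2)(1)((0) + (0) - (2*r)) = -r
Γ^θ_{r θ} = (1/2) g^{θθ} (∂_r g_{θθ} + ∂_θ g_{θr} - ∂_θ g_{rθ}) = (1/2)(1/r^2)((2*r) + (0) - (0)) = 1/r
All other Christoffel symbols are zero.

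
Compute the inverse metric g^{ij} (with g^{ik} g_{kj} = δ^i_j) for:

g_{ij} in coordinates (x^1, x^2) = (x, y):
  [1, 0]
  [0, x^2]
The metric is diagonal, so g^{ij} is diagonal with entries 1/g_{ii}: diag(1, 1/(x^2)).
g^{ij}:
  [1, 0]
  [0, 1/x^2]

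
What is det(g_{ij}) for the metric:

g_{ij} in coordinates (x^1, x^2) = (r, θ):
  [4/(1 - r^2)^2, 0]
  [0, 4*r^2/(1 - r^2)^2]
For a 2×2 metric: det(g) = g_{11}·g_{22} - g_{12}·g_{21}
= (4/(1 - r^2)^2)·(4*r^2/(1 - r^2)^2) - (0)·(0)
= 16*r^2/(1 - r^2)^4 - 0
det(g) = 16*r^2/(1 - r^2)^4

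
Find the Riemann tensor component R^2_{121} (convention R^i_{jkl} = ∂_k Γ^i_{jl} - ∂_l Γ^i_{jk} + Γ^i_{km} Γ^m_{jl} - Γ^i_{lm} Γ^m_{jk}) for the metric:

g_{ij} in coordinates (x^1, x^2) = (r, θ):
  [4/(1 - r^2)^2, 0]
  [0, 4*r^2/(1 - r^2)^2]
Non-zero Christoffel symbols (Γ^k_{ij} = Γ^k_{ji}):
Γ^r_{r r} = 2*r/(1 - r^2)
Γ^r_{θ θ} = (r^3 + r)/(r^2 - 1)
Γ^θ_{r θ} = (-r^2 - 1)/(r^3 - r)
R^θ_{r θ r} = ∂_θ Γ^θ_{r r} - ∂_r Γ^θ_{r θ} + Γ^θ_{θ m} Γ^m_{r r} - Γ^θ_{r m} Γ^m_{r θ}
  = (0) - ((r^4 + 4*r^2 - 1)/(r^3 - r)^2) + (2*(r^2 + 1)/(r^2 - 1)^2) - ((r^2 + 1)^2/(r^3 - r)^2) = -4/(r^2 - 1)^2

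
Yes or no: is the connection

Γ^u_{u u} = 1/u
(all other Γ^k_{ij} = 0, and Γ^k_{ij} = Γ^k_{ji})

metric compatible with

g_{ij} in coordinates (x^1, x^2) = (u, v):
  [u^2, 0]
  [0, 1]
Using ∇_k g_{ij} = ∂_k g_{ij} - Γ^m_{ki} g_{mj} - Γ^m_{kj} g_{im}:
e.g. ∇_u g_{uu} = (2*u) - (u) - (u) = 0
Every component ∇_k g_{ij} vanishes: the connection is metric compatible.
Yes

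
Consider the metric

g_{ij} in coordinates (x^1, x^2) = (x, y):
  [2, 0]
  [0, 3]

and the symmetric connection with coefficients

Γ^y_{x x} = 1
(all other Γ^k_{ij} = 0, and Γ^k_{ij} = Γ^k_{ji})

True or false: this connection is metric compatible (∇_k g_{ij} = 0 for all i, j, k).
Using ∇_k g_{ij} = ∂_k g_{ij} - Γ^m_{ki} g_{mj} - Γ^m_{kj} g_{im}:
∇_x g_{xy} = (0) - (3) - (0) = -3 ≠ 0
So the connection is not metric compatible (it is not the Levi-Civita connection).
False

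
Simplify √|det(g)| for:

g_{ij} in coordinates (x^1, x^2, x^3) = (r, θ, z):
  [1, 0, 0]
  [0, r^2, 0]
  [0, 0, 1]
det(g) = r^2
√|det(g)| = r
Volume element: dV = r dr dθ dz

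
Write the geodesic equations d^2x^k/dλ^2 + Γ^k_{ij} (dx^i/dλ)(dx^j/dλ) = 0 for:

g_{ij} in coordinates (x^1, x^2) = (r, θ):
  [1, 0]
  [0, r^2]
Geodesic equation: d^2x^k/dλ^2 + Γ^k_{ij} (dx^i/dλ)(dx^j/dλ) = 0.
Non-zero Christoffel symbols:
Γ^r_{θ θ} = -r
Γ^θ_{r θ} = 1/r
Substituting (the symmetric pair Γ^k_{ij}, Γ^k_{ji} combines into a factor 2):
d^2r/dλ^2 - r (dθ/dλ)^2 = 0
d^2θ/dλ^2 + (2/r) (dr/dλ)(dθ/dλ) = 0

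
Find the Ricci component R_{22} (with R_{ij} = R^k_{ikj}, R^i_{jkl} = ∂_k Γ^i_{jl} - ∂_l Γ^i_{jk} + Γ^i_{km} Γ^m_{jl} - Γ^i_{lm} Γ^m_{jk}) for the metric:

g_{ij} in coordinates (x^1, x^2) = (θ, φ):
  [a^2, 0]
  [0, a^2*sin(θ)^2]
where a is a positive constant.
Non-zero Christoffel symbols (Γ^k_{ij} = Γ^k_{ji}):
Γ^θ_{φ φ} = -sin(2*θ)/2
Γ^φ_{θ φ} = 1/tan(θ)
R^θ_{φ θ φ} = ∂_θ Γ^θ_{φ φ} - ∂_φ Γ^θ_{φ θ} + Γ^θ_{θ m} Γ^m_{φ φ} - Γ^θ_{φ m} Γ^m_{φ θ}
  = (-cos(2*θ)) - (0) + (0) - (-cos(θ)^2) = sin(θ)^2
R^φ_{φ φ φ} = 0 (a repeated index in an antisymmetric pair)
R_{φφ} = R^θ_{φ θ φ} + R^φ_{φ φ φ} = (sin(θ)^2) + (0) = sin(θ)^2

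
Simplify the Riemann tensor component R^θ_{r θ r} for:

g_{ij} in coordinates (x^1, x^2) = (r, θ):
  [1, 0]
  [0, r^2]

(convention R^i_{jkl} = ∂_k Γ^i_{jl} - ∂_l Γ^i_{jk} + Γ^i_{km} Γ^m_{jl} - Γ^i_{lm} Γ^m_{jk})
Non-zero Christoffel symbols (Γ^k_{ij} = Γ^k_{ji}):
Γ^r_{θ θ} = -r
Γ^θ_{r θ} = 1/r
R^θ_{r θ r} = ∂_θ Γ^θ_{r r} - ∂_r Γ^θ_{r θ} + Γ^θ_{θ m} Γ^m_{r r} - Γ^θ_{r m} Γ^m_{r θ}
  = (0) - (-1/r^2) + (0) - (1/r^2) = 0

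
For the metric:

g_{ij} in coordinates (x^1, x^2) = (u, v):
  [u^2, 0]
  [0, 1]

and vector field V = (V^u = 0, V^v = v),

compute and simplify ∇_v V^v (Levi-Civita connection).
Non-zero Christoffel symbols:
Γ^u_{u u} = 1/u
∇_v V^v = ∂_v V^v + Γ^v_{v j} V^j
  = (1) + (0)(0) + (0)(v)
  = 1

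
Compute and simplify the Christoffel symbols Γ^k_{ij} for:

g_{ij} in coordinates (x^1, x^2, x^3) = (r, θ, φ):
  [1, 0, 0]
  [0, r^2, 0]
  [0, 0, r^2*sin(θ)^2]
Using Γ^k_{ij} = (1/2) g^{km} (∂_i g_{mj} + ∂_j g_{mi} - ∂_m g_{ij}); the metric is diagonal, so only the m = k term contributes.
Non-zero symbols (using the symmetry Γ^k_{ij} = Γ^k_{ji}):
Γ^r_{θ θ} = (1/2) g^{rr} (∂_θ g_{rθ} + ∂_θ g_{rθ} - ∂_r g_{θθ}) = (1/2)(1)((0) + (0) - (2*r)) = -r
Γ^r_{φ φ} = (1/2) g^{rr} (∂_φ g_{rφ} + ∂_φ g_{rφ} - ∂_r g_{φφ}) = (1/2)(1)((0) + (0) - (2*r*sin(θ)^2)) = -r*sin(θ)^2
Γ^θ_{r θ} = (1/2) g^{θθ} (∂_r g_{θθ} + ∂_θ g_{θr} - ∂_θ g_{rθ}) = (1/2)(1/r^2)((2*r) + (0) - (0)) = 1/r
Γ^θ_{φ φ} = (1/2) g^{θθ} (∂_φ g_{θφ} + ∂_φ g_{θφ} - ∂_θ g_{φφ}) = (1/2)(1/r^2)((0) + (0) - (r^2*sin(2*θ))) = -sin(2*θ)/2
Γ^φ_{r φ} = (1/2) g^{φφ} (∂_r g_{φφ} + ∂_φ g_{φr} - ∂_φ g_{rφ}) = (1/2)(1/(r^2*sin(θ)^2))((2*r*sin(θ)^2) + (0) - (0)) = 1/r
Γ^φ_{θ φ} = (1/2) g^{φφ} (∂_θ g_{φφ} + ∂_φ g_{φθ} - ∂_φ g_{θφ}) = (1/2)(1/(r^2*sin(θ)^2))((r^2*sin(2*θ)) + (0) - (0)) = 1/tan(θ)
All other Christoffel symbols are zero.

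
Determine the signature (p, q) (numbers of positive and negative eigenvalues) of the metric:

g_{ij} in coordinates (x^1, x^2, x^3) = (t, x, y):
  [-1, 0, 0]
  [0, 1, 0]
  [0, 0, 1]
The metric is diagonal, so its eigenvalues are the diagonal entries: -1, 1, 1 (at a generic point, where coordinate-dependent entries are positive).
2 positive, 1 negative.
(2, 1) - Lorentzian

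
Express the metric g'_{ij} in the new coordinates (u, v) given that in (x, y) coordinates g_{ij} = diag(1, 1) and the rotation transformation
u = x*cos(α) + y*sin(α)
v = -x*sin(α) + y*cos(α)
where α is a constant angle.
Invert the transformation: x = u*cos(α) - v*sin(α), y = u*sin(α) + v*cos(α)
g'_{ij} = (∂x^k/∂x'^i)(∂x^l/∂x'^j) g_{kl}; with g_{kl} = δ_{kl} this is Σ_k (∂x^k/∂x'^i)(∂x^k/∂x'^j).
Jacobian: ∂x/∂u = cos(α), ∂x/∂v = -sin(α), ∂y/∂u = sin(α), ∂y/∂v = cos(α)
g'_{uu} = (cos(α))(cos(α)) + (sin(α))(sin(α)) = 1
g'_{uv} = (cos(α))(-sin(α)) + (sin(α))(cos(α)) = 0
g'_{vv} = (-sin(α))(-sin(α)) + (cos(α))(cos(α)) = 1
g'_{ij} = diag(1, 1)
The Euclidean metric is invariant under rotations.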